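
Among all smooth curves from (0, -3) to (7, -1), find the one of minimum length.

Arc-length functional: J[y] = ∫ sqrt(1 + (y')^2) dx.
Lagrangian L = sqrt(1 + (y')^2) has no explicit y dependence, so ∂L/∂y = 0 and the Euler-Lagrange equation gives
    d/dx( y' / sqrt(1 + (y')^2) ) = 0  ⇒  y' / sqrt(1 + (y')^2) = const.
Hence y' is constant, so y(x) is affine.
Fitting the endpoints (0, -3) and (7, -1):
    slope m = ((-1) − (-3)) / (7 − 0) = 2/7,
    intercept c = (-3) − m·0 = -3.
Extremal: y(x) = (2/7) x - 3.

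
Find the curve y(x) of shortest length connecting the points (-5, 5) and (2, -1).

Arc-length functional: J[y] = ∫ sqrt(1 + (y')^2) dx.
Lagrangian L = sqrt(1 + (y')^2) has no explicit y dependence, so ∂L/∂y = 0 and the Euler-Lagrange equation gives
    d/dx( y' / sqrt(1 + (y')^2) ) = 0  ⇒  y' / sqrt(1 + (y')^2) = const.
Hence y' is constant, so y(x) is affine.
Fitting the endpoints (-5, 5) and (2, -1):
    slope m = ((-1) − 5) / (2 − (-5)) = -6/7,
    intercept c = 5 − m·(-5) = 5/7.
Extremal: y(x) = (-6/7) x + 5/7.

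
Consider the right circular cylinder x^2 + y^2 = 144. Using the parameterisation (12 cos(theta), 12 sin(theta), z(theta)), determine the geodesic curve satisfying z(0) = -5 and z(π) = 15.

Parameterise the cylinder of radius R = 12 as
    r(θ) = (12 cos θ, 12 sin θ, z(θ)).
The arc-length element is
    ds = sqrt(144 + (dz/dθ)^2) dθ,
so the Lagrangian is L = sqrt(144 + z'^2).
L depends on z' only, not on z or θ, so ∂L/∂z = 0 and
    ∂L/∂z' = z' / sqrt(144 + z'^2).
The Euler-Lagrange equation gives
    d/dθ( z' / sqrt(144 + z'^2) ) = 0,
so z' is constant. Integrating once:
    z(θ) = a θ + b,
a helix on the cylinder (a straight line when the cylinder is unrolled). The constants a, b are determined by the endpoint conditions.
With endpoint conditions z(0) = -5 and z(π) = 15: from z(0) = b we get b = -5, and a·π + -5 = 15 gives a = 20/π, so
    z(θ) = (20/π) θ − 5.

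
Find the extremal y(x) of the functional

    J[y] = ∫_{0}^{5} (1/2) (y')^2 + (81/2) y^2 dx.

The Lagrangian is L = (1/2) (y')^2 + (81/2) y^2.
Compute ∂L/∂y = 81y, ∂L/∂y' = y'.
The Euler-Lagrange equation d/dx(∂L/∂y') − ∂L/∂y = 0 reduces to
    y'' − 81 y = 0.
Its general solution is
    y(x) = A e^(9x) + B e^(−9x),
with A, B fixed by the endpoint conditions.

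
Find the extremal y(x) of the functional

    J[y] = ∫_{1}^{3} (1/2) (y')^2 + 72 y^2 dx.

The Lagrangian is L = (1/2) (y')^2 + 72 y^2.
Compute ∂L/∂y = 144y, ∂L/∂y' = y'.
The Euler-Lagrange equation d/dx(∂L/∂y') − ∂L/∂y = 0 reduces to
    y'' − 144 y = 0.
Its general solution is
    y(x) = A e^(12x) + B e^(−12x),
with A, B fixed by the endpoint conditions.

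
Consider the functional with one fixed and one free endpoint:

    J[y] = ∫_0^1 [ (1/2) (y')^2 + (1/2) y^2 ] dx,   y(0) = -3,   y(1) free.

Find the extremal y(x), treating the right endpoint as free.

The Lagrangian L = (1/2) (y')^2 + (1/2) y^2 gives
    ∂L/∂y = 1 y,   ∂L/∂y' = y'.
Euler-Lagrange: y'' − y = 0.
With k = 1, the general solution is
    y(x) = A cosh(x) + B sinh(x).
Fixed left endpoint y(0) = -3 ⇒ A = -3.
The right endpoint x = 1 is free, so the natural (transversality) condition is ∂L/∂y' |_{x=1} = 0, i.e. y'(1) = 0.
Compute y'(x) = A k sinh(k x) + B k cosh(k x), so
    y'(1) = A k sinh(k·1) + B k cosh(k·1) = 0
    ⇒ B = −A tanh(k·1) = 3 tanh(1·1).
Therefore the extremal is
    y(x) = −3 cosh(1 x) + 3 tanh(1·1) sinh(1 x).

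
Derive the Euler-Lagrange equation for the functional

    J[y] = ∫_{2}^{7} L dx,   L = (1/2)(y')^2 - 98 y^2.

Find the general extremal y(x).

The Lagrangian is L = (1/2)(y')^2 - 98 y^2.
∂L/∂y = -196y.
∂L/∂y' = y'.
The Euler-Lagrange equation d/dx(∂L/∂y') − ∂L/∂y = 0 becomes:
    y'' + 196 y = 0
General solution: y(x) = A sin(14x) + B cos(14x), where A and B are arbitrary constants fixed by the endpoint conditions.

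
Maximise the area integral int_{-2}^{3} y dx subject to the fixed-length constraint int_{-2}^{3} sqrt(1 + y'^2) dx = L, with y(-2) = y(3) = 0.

Set up the augmented Lagrangian using a multiplier λ for the length constraint:
    F(y, y') = y − λ sqrt(1 + y'^2).
F has no explicit x dependence, so the Beltrami identity yields a first integral
    F − y' ∂F/∂y' = C.
Compute ∂F/∂y' = −λ y' / sqrt(1 + y'^2). Then
    y − λ sqrt(1 + y'^2) + λ y'^2 / sqrt(1 + y'^2) = C
    ⇒  y − λ / sqrt(1 + y'^2) = C.
Solving for y' and integrating gives
    (x − a)^2 + (y − b)^2 = λ^2,
a circular arc of radius λ. The constants a, b are determined by the endpoint conditions y(-2) = y(3) = 0, and λ is fixed implicitly by the length constraint
    ∫_{-2}^{3} sqrt(1 + y'^2) dx = L.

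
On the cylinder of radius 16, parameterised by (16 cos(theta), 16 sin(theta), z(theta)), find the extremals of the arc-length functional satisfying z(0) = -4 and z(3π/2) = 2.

Parameterise the cylinder of radius R = 16 as
    r(θ) = (16 cos θ, 16 sin θ, z(θ)).
The arc-length element is
    ds = sqrt(256 + (dz/dθ)^2) dθ,
so the Lagrangian is L = sqrt(256 + z'^2).
L depends on z' only, not on z or θ, so ∂L/∂z = 0 and
    ∂L/∂z' = z' / sqrt(256 + z'^2).
The Euler-Lagrange equation gives
    d/dθ( z' / sqrt(256 + z'^2) ) = 0,
so z' is constant. Integrating once:
    z(θ) = a θ + b,
a helix on the cylinder (a straight line when the cylinder is unrolled). The constants a, b are determined by the endpoint conditions.
With endpoint conditions z(0) = -4 and z(3π/2) = 2: from z(0) = b we get b = -4, and a·3π/2 + -4 = 2 gives a = 4/π, so
    z(θ) = (4/π) θ − 4.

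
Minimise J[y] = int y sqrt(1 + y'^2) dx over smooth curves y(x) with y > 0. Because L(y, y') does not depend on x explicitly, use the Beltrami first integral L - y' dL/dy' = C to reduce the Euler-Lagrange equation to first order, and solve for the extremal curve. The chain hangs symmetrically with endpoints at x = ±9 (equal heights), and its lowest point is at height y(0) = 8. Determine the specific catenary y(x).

The Lagrangian L(y, y') = y sqrt(1 + y'^2) has no explicit x dependence, so the Beltrami identity applies:
    L − y' ∂L/∂y' = C.
Compute ∂L/∂y' = y · y' / sqrt(1 + y'^2). Then
    L − y' ∂L/∂y'
    = y sqrt(1 + y'^2) − y · y'^2 / sqrt(1 + y'^2)
    = y (1 + y'^2 − y'^2) / sqrt(1 + y'^2)
    = y / sqrt(1 + y'^2) = C.
Squaring gives y^2 = C^2 (1 + y'^2), i.e.
    y'^2 = y^2 / C^2 − 1.
Separating variables,
    dy / sqrt(y^2 − C^2) = dx / C,
and integrating gives arccosh(y / C) = (x − a)/C, so
    y(x) = C cosh((x − a)/C),
the catenary. The constants C and a are fixed by the two endpoint conditions (and, for the hanging-chain problem, the length constraint selects C).
Now fit the given data. The endpoints x = ±9 are symmetric at equal height, so the catenary is even about its minimum: a = 0 and y(x) = C cosh(x/C). The lowest point is y(0) = C cosh(0) = C, and we are told y(0) = 8, so C = 8. Therefore
    y(x) = 8 cosh(x/8),
and at the endpoints
    y(±9) = 8 cosh(9/8).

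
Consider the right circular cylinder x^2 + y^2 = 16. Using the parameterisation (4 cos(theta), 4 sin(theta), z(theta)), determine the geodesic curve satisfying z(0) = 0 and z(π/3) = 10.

Parameterise the cylinder of radius R = 4 as
    r(θ) = (4 cos θ, 4 sin θ, z(θ)).
The arc-length element is
    ds = sqrt(16 + (dz/dθ)^2) dθ,
so the Lagrangian is L = sqrt(16 + z'^2).
L depends on z' only, not on z or θ, so ∂L/∂z = 0 and
    ∂L/∂z' = z' / sqrt(16 + z'^2).
The Euler-Lagrange equation gives
    d/dθ( z' / sqrt(16 + z'^2) ) = 0,
so z' is constant. Integrating once:
    z(θ) = a θ + b,
a helix on the cylinder (a straight line when the cylinder is unrolled). The constants a, b are determined by the endpoint conditions.
With endpoint conditions z(0) = 0 and z(π/3) = 10: from z(0) = b we get b = 0, and a·π/3 + 0 = 10 gives a = 30/π, so
    z(θ) = (30/π) θ.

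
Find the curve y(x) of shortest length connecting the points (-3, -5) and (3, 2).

Arc-length functional: J[y] = ∫ sqrt(1 + (y')^2) dx.
Lagrangian L = sqrt(1 + (y')^2) has no explicit y dependence, so ∂L/∂y = 0 and the Euler-Lagrange equation gives
    d/dx( y' / sqrt(1 + (y')^2) ) = 0  ⇒  y' / sqrt(1 + (y')^2) = const.
Hence y' is constant, so y(x) is affine.
Fitting the endpoints (-3, -5) and (3, 2):
    slope m = (2 − (-5)) / (3 − (-3)) = 7/6,
    intercept c = (-5) − m·(-3) = -3/2.
Extremal: y(x) = (7/6) x - 3/2.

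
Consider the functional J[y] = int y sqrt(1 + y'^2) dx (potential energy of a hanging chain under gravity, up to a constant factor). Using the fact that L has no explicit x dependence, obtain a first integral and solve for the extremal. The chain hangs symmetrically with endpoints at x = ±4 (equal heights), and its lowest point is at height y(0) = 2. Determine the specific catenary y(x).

The Lagrangian L(y, y') = y sqrt(1 + y'^2) has no explicit x dependence, so the Beltrami identity applies:
    L − y' ∂L/∂y' = C.
Compute ∂L/∂y' = y · y' / sqrt(1 + y'^2). Then
    L − y' ∂L/∂y'
    = y sqrt(1 + y'^2) − y · y'^2 / sqrt(1 + y'^2)
    = y (1 + y'^2 − y'^2) / sqrt(1 + y'^2)
    = y / sqrt(1 + y'^2) = C.
Squaring gives y^2 = C^2 (1 + y'^2), i.e.
    y'^2 = y^2 / C^2 − 1.
Separating variables,
    dy / sqrt(y^2 − C^2) = dx / C,
and integrating gives arccosh(y / C) = (x − a)/C, so
    y(x) = C cosh((x − a)/C),
the catenary. The constants C and a are fixed by the two endpoint conditions (and, for the hanging-chain problem, the length constraint selects C).
Now fit the given data. The endpoints x = ±4 are symmetric at equal height, so the catenary is even about its minimum: a = 0 and y(x) = C cosh(x/C). The lowest point is y(0) = C cosh(0) = C, and we are told y(0) = 2, so C = 2. Therefore
    y(x) = 2 cosh(x/2),
and at the endpoints
    y(±4) = 2 cosh(4/2).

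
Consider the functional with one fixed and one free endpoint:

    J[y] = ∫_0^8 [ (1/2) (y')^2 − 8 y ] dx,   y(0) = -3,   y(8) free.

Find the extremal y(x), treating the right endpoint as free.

The Lagrangian L = (1/2) (y')^2 − 8 y gives
    ∂L/∂y = −8,   ∂L/∂y' = y'.
Euler-Lagrange: d/dx(y') − (−8) = 0, i.e. y'' + 8 = 0, so
    y(x) = −(8/2) x^2 + C1 x + C2.
Fixed left endpoint y(0) = -3 ⇒ C2 = -3.
The right endpoint x = 8 is free, so the natural (transversality) condition is ∂L/∂y' |_{x=8} = 0, i.e. y'(8) = 0.
Compute y'(x) = −8 x + C1, so y'(8) = −64 + C1 = 0 ⇒ C1 = 64.
Therefore the extremal is
    y(x) = −4 x^2 + 64 x − 3.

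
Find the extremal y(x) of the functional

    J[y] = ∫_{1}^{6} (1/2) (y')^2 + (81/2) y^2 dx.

The Lagrangian is L = (1/2) (y')^2 + (81/2) y^2.
Compute ∂L/∂y = 81y, ∂L/∂y' = y'.
The Euler-Lagrange equation d/dx(∂L/∂y') − ∂L/∂y = 0 reduces to
    y'' − 81 y = 0.
Its general solution is
    y(x) = A e^(9x) + B e^(−9x),
with A, B fixed by the endpoint conditions.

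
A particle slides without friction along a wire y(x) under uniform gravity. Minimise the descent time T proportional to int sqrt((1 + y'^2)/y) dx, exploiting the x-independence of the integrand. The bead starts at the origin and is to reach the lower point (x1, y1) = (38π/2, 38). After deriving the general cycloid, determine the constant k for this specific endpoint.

The Lagrangian L = sqrt((1 + y'^2) / y) has no explicit x dependence, so the Beltrami identity applies:
    L − y' ∂L/∂y' = C.
Compute ∂L/∂y' = y' / sqrt(y (1 + y'^2)).
Substitute:
    sqrt((1 + y'^2)/y) − y'·y' / sqrt(y (1 + y'^2))
    = (1 + y'^2) / sqrt(y (1 + y'^2)) − y'^2 / sqrt(y (1 + y'^2))
    = 1 / sqrt(y (1 + y'^2)) = C.
Squaring and rearranging gives the first integral
    y (1 + y'^2) = 1/C^2 =: k   (constant).
Solving this first-order ODE by the substitution
    y = (k/2)(1 − cos θ)
yields the cycloid parameterisation
    x(θ) = (k/2)(θ − sin θ),   y(θ) = (k/2)(1 − cos θ).
The constant k is fixed by the endpoint condition.
Now fit the given lower endpoint (x1, y1) = (38π/2, 38). At the bottom of the first arch (θ = π), the parametric equations give
    y(π) = (k/2)(1 − cos π) = k,
    x(π) = (k/2)(π − sin π) = kπ/2.
Matching y(π) = 38 gives k = 38, consistent with x(π) = 38π/2. Therefore the specific cycloid is
    x(θ) = (38/2)(θ − sin θ),   y(θ) = (38/2)(1 − cos θ).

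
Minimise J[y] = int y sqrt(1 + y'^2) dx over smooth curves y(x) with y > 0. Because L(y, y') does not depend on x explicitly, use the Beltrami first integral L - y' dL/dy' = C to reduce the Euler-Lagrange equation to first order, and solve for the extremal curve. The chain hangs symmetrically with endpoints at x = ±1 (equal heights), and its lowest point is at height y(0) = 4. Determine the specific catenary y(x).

The Lagrangian L(y, y') = y sqrt(1 + y'^2) has no explicit x dependence, so the Beltrami identity applies:
    L − y' ∂L/∂y' = C.
Compute ∂L/∂y' = y · y' / sqrt(1 + y'^2). Then
    L − y' ∂L/∂y'
    = y sqrt(1 + y'^2) − y · y'^2 / sqrt(1 + y'^2)
    = y (1 + y'^2 − y'^2) / sqrt(1 + y'^2)
    = y / sqrt(1 + y'^2) = C.
Squaring gives y^2 = C^2 (1 + y'^2), i.e.
    y'^2 = y^2 / C^2 − 1.
Separating variables,
    dy / sqrt(y^2 − C^2) = dx / C,
and integrating gives arccosh(y / C) = (x − a)/C, so
    y(x) = C cosh((x − a)/C),
the catenary. The constants C and a are fixed by the two endpoint conditions (and, for the hanging-chain problem, the length constraint selects C).
Now fit the given data. The endpoints x = ±1 are symmetric at equal height, so the catenary is even about its minimum: a = 0 and y(x) = C cosh(x/C). The lowest point is y(0) = C cosh(0) = C, and we are told y(0) = 4, so C = 4. Therefore
    y(x) = 4 cosh(x/4),
and at the endpoints
    y(±1) = 4 cosh(1/4).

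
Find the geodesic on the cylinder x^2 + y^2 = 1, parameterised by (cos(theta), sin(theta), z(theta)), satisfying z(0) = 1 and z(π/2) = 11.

Parameterise the cylinder of radius R = 1 as
    r(θ) = (cos θ, sin θ, z(θ)).
The arc-length element is
    ds = sqrt(1 + (dz/dθ)^2) dθ,
so the Lagrangian is L = sqrt(1 + z'^2).
L depends on z' only, not on z or θ, so ∂L/∂z = 0 and
    ∂L/∂z' = z' / sqrt(1 + z'^2).
The Euler-Lagrange equation gives
    d/dθ( z' / sqrt(1 + z'^2) ) = 0,
so z' is constant. Integrating once:
    z(θ) = a θ + b,
a helix on the cylinder (a straight line when the cylinder is unrolled). The constants a, b are determined by the endpoint conditions.
With endpoint conditions z(0) = 1 and z(π/2) = 11: from z(0) = b we get b = 1, and a·π/2 + 1 = 11 gives a = 20/π, so
    z(θ) = (20/π) θ + 1.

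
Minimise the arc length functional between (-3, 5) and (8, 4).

Arc-length functional: J[y] = ∫ sqrt(1 + (y')^2) dx.
Lagrangian L = sqrt(1 + (y')^2) has no explicit y dependence, so ∂L/∂y = 0 and the Euler-Lagrange equation gives
    d/dx( y' / sqrt(1 + (y')^2) ) = 0  ⇒  y' / sqrt(1 + (y')^2) = const.
Hence y' is constant, so y(x) is affine.
Fitting the endpoints (-3, 5) and (8, 4):
    slope m = (4 − 5) / (8 − (-3)) = -1/11,
    intercept c = 5 − m·(-3) = 52/11.
Extremal: y(x) = (-1/11) x + 52/11.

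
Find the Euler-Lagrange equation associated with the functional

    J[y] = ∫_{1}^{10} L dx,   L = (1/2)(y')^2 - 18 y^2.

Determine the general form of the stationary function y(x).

The Lagrangian is L = (1/2)(y')^2 - 18 y^2.
∂L/∂y = -36y.
∂L/∂y' = y'.
The Euler-Lagrange equation d/dx(∂L/∂y') − ∂L/∂y = 0 becomes:
    y'' + 36 y = 0
General solution: y(x) = A sin(6x) + B cos(6x), where A and B are arbitrary constants fixed by the endpoint conditions.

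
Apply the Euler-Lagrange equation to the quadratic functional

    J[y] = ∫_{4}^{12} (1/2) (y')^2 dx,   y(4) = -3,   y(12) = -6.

The Lagrangian is L = (1/2) (y')^2.
Compute ∂L/∂y = 0, ∂L/∂y' = y'.
The Euler-Lagrange equation d/dx(∂L/∂y') − ∂L/∂y = 0 reduces to
    y'' = 0.
Its general solution is
    y(x) = A x + B,
with A, B fixed by the endpoint conditions.
Applying the endpoint conditions y(4) = -3 and y(12) = -6: solve A·4 + B = -3 and A·12 + B = -6. Subtracting gives A(12 − 4) = -6 − -3, so A = -3/8, and B = -3 − A·4 = -3/2. Therefore
    y(x) = (-3/8) x - 3/2.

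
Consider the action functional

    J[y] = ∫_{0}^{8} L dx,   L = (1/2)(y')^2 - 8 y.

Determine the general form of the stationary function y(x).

The Lagrangian is L = (1/2)(y')^2 - 8 y.
∂L/∂y = -8.
∂L/∂y' = y'.
The Euler-Lagrange equation d/dx(∂L/∂y') − ∂L/∂y = 0 becomes:
    y'' + 8 = 0
General solution: y(x) = -4 x^2 + A x + B, where A and B are arbitrary constants fixed by the endpoint conditions.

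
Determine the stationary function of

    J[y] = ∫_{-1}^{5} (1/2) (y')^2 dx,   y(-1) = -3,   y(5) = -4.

The Lagrangian is L = (1/2) (y')^2.
Compute ∂L/∂y = 0, ∂L/∂y' = y'.
The Euler-Lagrange equation d/dx(∂L/∂y') − ∂L/∂y = 0 reduces to
    y'' = 0.
Its general solution is
    y(x) = A x + B,
with A, B fixed by the endpoint conditions.
Applying the endpoint conditions y(-1) = -3 and y(5) = -4: solve A·-1 + B = -3 and A·5 + B = -4. Subtracting gives A(5 − -1) = -4 − -3, so A = -1/6, and B = -3 − A·-1 = -19/6. Therefore
    y(x) = (-1/6) x - 19/6.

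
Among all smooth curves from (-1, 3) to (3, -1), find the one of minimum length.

Arc-length functional: J[y] = ∫ sqrt(1 + (y')^2) dx.
Lagrangian L = sqrt(1 + (y')^2) has no explicit y dependence, so ∂L/∂y = 0 and the Euler-Lagrange equation gives
    d/dx( y' / sqrt(1 + (y')^2) ) = 0  ⇒  y' / sqrt(1 + (y')^2) = const.
Hence y' is constant, so y(x) is affine.
Fitting the endpoints (-1, 3) and (3, -1):
    slope m = ((-1) − 3) / (3 − (-1)) = -1,
    intercept c = 3 − m·(-1) = 2.
Extremal: y(x) = -x + 2.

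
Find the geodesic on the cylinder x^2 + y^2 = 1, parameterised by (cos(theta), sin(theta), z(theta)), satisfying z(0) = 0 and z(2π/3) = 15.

Parameterise the cylinder of radius R = 1 as
    r(θ) = (cos θ, sin θ, z(θ)).
The arc-length element is
    ds = sqrt(1 + (dz/dθ)^2) dθ,
so the Lagrangian is L = sqrt(1 + z'^2).
L depends on z' only, not on z or θ, so ∂L/∂z = 0 and
    ∂L/∂z' = z' / sqrt(1 + z'^2).
The Euler-Lagrange equation gives
    d/dθ( z' / sqrt(1 + z'^2) ) = 0,
so z' is constant. Integrating once:
    z(θ) = a θ + b,
a helix on the cylinder (a straight line when the cylinder is unrolled). The constants a, b are determined by the endpoint conditions.
With endpoint conditions z(0) = 0 and z(2π/3) = 15: from z(0) = b we get b = 0, and a·2π/3 + 0 = 15 gives a = 45/(2π), so
    z(θ) = (45/(2π)) θ.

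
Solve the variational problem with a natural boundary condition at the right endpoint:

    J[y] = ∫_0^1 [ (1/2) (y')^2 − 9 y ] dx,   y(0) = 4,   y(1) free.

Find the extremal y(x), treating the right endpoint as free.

The Lagrangian L = (1/2) (y')^2 − 9 y gives
    ∂L/∂y = −9,   ∂L/∂y' = y'.
Euler-Lagrange: d/dx(y') − (−9) = 0, i.e. y'' + 9 = 0, so
    y(x) = −(9/2) x^2 + C1 x + C2.
Fixed left endpoint y(0) = 4 ⇒ C2 = 4.
The right endpoint x = 1 is free, so the natural (transversality) condition is ∂L/∂y' |_{x=1} = 0, i.e. y'(1) = 0.
Compute y'(x) = −9 x + C1, so y'(1) = −9 + C1 = 0 ⇒ C1 = 9.
Therefore the extremal is
    y(x) = −(9/2) x^2 + 9 x + 4.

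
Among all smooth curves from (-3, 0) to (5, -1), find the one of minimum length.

Arc-length functional: J[y] = ∫ sqrt(1 + (y')^2) dx.
Lagrangian L = sqrt(1 + (y')^2) has no explicit y dependence, so ∂L/∂y = 0 and the Euler-Lagrange equation gives
    d/dx( y' / sqrt(1 + (y')^2) ) = 0  ⇒  y' / sqrt(1 + (y')^2) = const.
Hence y' is constant, so y(x) is affine.
Fitting the endpoints (-3, 0) and (5, -1):
    slope m = ((-1) − 0) / (5 − (-3)) = -1/8,
    intercept c = 0 − m·(-3) = -3/8.
Extremal: y(x) = (-1/8) x - 3/8.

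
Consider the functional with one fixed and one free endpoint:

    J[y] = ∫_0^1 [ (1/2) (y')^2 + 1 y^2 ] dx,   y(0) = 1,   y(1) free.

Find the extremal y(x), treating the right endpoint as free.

The Lagrangian L = (1/2) (y')^2 + 1 y^2 gives
    ∂L/∂y = 2 y,   ∂L/∂y' = y'.
Euler-Lagrange: y'' − 2 y = 0.
With k = sqrt(2), the general solution is
    y(x) = A cosh(sqrt(2) x) + B sinh(sqrt(2) x).
Fixed left endpoint y(0) = 1 ⇒ A = 1.
The right endpoint x = 1 is free, so the natural (transversality) condition is ∂L/∂y' |_{x=1} = 0, i.e. y'(1) = 0.
Compute y'(x) = A k sinh(k x) + B k cosh(k x), so
    y'(1) = A k sinh(k·1) + B k cosh(k·1) = 0
    ⇒ B = −A tanh(k·1) = − tanh(sqrt(2)·1).
Therefore the extremal is
    y(x) = cosh(sqrt(2) x) − tanh(sqrt(2)·1) sinh(sqrt(2) x).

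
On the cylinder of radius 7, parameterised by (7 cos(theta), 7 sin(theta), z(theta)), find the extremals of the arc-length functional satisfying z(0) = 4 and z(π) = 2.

Parameterise the cylinder of radius R = 7 as
    r(θ) = (7 cos θ, 7 sin θ, z(θ)).
The arc-length element is
    ds = sqrt(49 + (dz/dθ)^2) dθ,
so the Lagrangian is L = sqrt(49 + z'^2).
L depends on z' only, not on z or θ, so ∂L/∂z = 0 and
    ∂L/∂z' = z' / sqrt(49 + z'^2).
The Euler-Lagrange equation gives
    d/dθ( z' / sqrt(49 + z'^2) ) = 0,
so z' is constant. Integrating once:
    z(θ) = a θ + b,
a helix on the cylinder (a straight line when the cylinder is unrolled). The constants a, b are determined by the endpoint conditions.
With endpoint conditions z(0) = 4 and z(π) = 2: from z(0) = b we get b = 4, and a·π + 4 = 2 gives a = -2/π, so
    z(θ) = (-2/π) θ + 4.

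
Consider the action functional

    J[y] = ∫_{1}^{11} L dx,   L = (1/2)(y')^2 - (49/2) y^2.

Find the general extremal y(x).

The Lagrangian is L = (1/2)(y')^2 - (49/2) y^2.
∂L/∂y = -49y.
∂L/∂y' = y'.
The Euler-Lagrange equation d/dx(∂L/∂y') − ∂L/∂y = 0 becomes:
    y'' + 49 y = 0
General solution: y(x) = A sin(7x) + B cos(7x), where A and B are arbitrary constants fixed by the endpoint conditions.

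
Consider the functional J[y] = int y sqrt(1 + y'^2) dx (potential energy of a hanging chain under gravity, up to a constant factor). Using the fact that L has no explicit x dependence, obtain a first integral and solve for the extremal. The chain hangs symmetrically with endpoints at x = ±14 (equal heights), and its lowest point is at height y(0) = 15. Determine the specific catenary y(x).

The Lagrangian L(y, y') = y sqrt(1 + y'^2) has no explicit x dependence, so the Beltrami identity applies:
    L − y' ∂L/∂y' = C.
Compute ∂L/∂y' = y · y' / sqrt(1 + y'^2). Then
    L − y' ∂L/∂y'
    = y sqrt(1 + y'^2) − y · y'^2 / sqrt(1 + y'^2)
    = y (1 + y'^2 − y'^2) / sqrt(1 + y'^2)
    = y / sqrt(1 + y'^2) = C.
Squaring gives y^2 = C^2 (1 + y'^2), i.e.
    y'^2 = y^2 / C^2 − 1.
Separating variables,
    dy / sqrt(y^2 − C^2) = dx / C,
and integrating gives arccosh(y / C) = (x − a)/C, so
    y(x) = C cosh((x − a)/C),
the catenary. The constants C and a are fixed by the two endpoint conditions (and, for the hanging-chain problem, the length constraint selects C).
Now fit the given data. The endpoints x = ±14 are symmetric at equal height, so the catenary is even about its minimum: a = 0 and y(x) = C cosh(x/C). The lowest point is y(0) = C cosh(0) = C, and we are told y(0) = 15, so C = 15. Therefore
    y(x) = 15 cosh(x/15),
and at the endpoints
    y(±14) = 15 cosh(14/15).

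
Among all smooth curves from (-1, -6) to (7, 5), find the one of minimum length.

Arc-length functional: J[y] = ∫ sqrt(1 + (y')^2) dx.
Lagrangian L = sqrt(1 + (y')^2) has no explicit y dependence, so ∂L/∂y = 0 and the Euler-Lagrange equation gives
    d/dx( y' / sqrt(1 + (y')^2) ) = 0  ⇒  y' / sqrt(1 + (y')^2) = const.
Hence y' is constant, so y(x) is affine.
Fitting the endpoints (-1, -6) and (7, 5):
    slope m = (5 − (-6)) / (7 − (-1)) = 11/8,
    intercept c = (-6) − m·(-1) = -37/8.
Extremal: y(x) = (11/8) x - 37/8.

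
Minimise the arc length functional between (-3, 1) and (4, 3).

Arc-length functional: J[y] = ∫ sqrt(1 + (y')^2) dx.
Lagrangian L = sqrt(1 + (y')^2) has no explicit y dependence, so ∂L/∂y = 0 and the Euler-Lagrange equation gives
    d/dx( y' / sqrt(1 + (y')^2) ) = 0  ⇒  y' / sqrt(1 + (y')^2) = const.
Hence y' is constant, so y(x) is affine.
Fitting the endpoints (-3, 1) and (4, 3):
    slope m = (3 − 1) / (4 − (-3)) = 2/7,
    intercept c = 1 − m·(-3) = 13/7.
Extremal: y(x) = (2/7) x + 13/7.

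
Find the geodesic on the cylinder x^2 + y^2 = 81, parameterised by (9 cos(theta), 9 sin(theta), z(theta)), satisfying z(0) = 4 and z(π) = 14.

Parameterise the cylinder of radius R = 9 as
    r(θ) = (9 cos θ, 9 sin θ, z(θ)).
The arc-length element is
    ds = sqrt(81 + (dz/dθ)^2) dθ,
so the Lagrangian is L = sqrt(81 + z'^2).
L depends on z' only, not on z or θ, so ∂L/∂z = 0 and
    ∂L/∂z' = z' / sqrt(81 + z'^2).
The Euler-Lagrange equation gives
    d/dθ( z' / sqrt(81 + z'^2) ) = 0,
so z' is constant. Integrating once:
    z(θ) = a θ + b,
a helix on the cylinder (a straight line when the cylinder is unrolled). The constants a, b are determined by the endpoint conditions.
With endpoint conditions z(0) = 4 and z(π) = 14: from z(0) = b we get b = 4, and a·π + 4 = 14 gives a = 10/π, so
    z(θ) = (10/π) θ + 4.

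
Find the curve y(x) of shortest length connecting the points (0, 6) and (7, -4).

Arc-length functional: J[y] = ∫ sqrt(1 + (y')^2) dx.
Lagrangian L = sqrt(1 + (y')^2) has no explicit y dependence, so ∂L/∂y = 0 and the Euler-Lagrange equation gives
    d/dx( y' / sqrt(1 + (y')^2) ) = 0  ⇒  y' / sqrt(1 + (y')^2) = const.
Hence y' is constant, so y(x) is affine.
Fitting the endpoints (0, 6) and (7, -4):
    slope m = ((-4) − 6) / (7 − 0) = -10/7,
    intercept c = 6 − m·0 = 6.
Extremal: y(x) = (-10/7) x + 6.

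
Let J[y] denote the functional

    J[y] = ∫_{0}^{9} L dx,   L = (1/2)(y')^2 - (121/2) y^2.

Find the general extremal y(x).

The Lagrangian is L = (1/2)(y')^2 - (121/2) y^2.
∂L/∂y = -121y.
∂L/∂y' = y'.
The Euler-Lagrange equation d/dx(∂L/∂y') − ∂L/∂y = 0 becomes:
    y'' + 121 y = 0
General solution: y(x) = A sin(11x) + B cos(11x), where A and B are arbitrary constants fixed by the endpoint conditions.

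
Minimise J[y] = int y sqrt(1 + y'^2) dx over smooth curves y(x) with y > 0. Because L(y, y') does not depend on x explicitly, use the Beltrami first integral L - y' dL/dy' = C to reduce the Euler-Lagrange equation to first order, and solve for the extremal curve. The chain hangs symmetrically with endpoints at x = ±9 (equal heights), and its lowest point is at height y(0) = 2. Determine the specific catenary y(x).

The Lagrangian L(y, y') = y sqrt(1 + y'^2) has no explicit x dependence, so the Beltrami identity applies:
    L − y' ∂L/∂y' = C.
Compute ∂L/∂y' = y · y' / sqrt(1 + y'^2). Then
    L − y' ∂L/∂y'
    = y sqrt(1 + y'^2) − y · y'^2 / sqrt(1 + y'^2)
    = y (1 + y'^2 − y'^2) / sqrt(1 + y'^2)
    = y / sqrt(1 + y'^2) = C.
Squaring gives y^2 = C^2 (1 + y'^2), i.e.
    y'^2 = y^2 / C^2 − 1.
Separating variables,
    dy / sqrt(y^2 − C^2) = dx / C,
and integrating gives arccosh(y / C) = (x − a)/C, so
    y(x) = C cosh((x − a)/C),
the catenary. The constants C and a are fixed by the two endpoint conditions (and, for the hanging-chain problem, the length constraint selects C).
Now fit the given data. The endpoints x = ±9 are symmetric at equal height, so the catenary is even about its minimum: a = 0 and y(x) = C cosh(x/C). The lowest point is y(0) = C cosh(0) = C, and we are told y(0) = 2, so C = 2. Therefore
    y(x) = 2 cosh(x/2),
and at the endpoints
    y(±9) = 2 cosh(9/2).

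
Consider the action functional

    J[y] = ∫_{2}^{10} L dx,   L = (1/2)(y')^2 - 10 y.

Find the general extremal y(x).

The Lagrangian is L = (1/2)(y')^2 - 10 y.
∂L/∂y = -10.
∂L/∂y' = y'.
The Euler-Lagrange equation d/dx(∂L/∂y') − ∂L/∂y = 0 becomes:
    y'' + 10 = 0
General solution: y(x) = -5 x^2 + A x + B, where A and B are arbitrary constants fixed by the endpoint conditions.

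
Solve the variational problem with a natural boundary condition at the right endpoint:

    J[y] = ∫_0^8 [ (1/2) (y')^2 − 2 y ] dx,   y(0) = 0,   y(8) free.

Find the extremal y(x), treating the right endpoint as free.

The Lagrangian L = (1/2) (y')^2 − 2 y gives
    ∂L/∂y = −2,   ∂L/∂y' = y'.
Euler-Lagrange: d/dx(y') − (−2) = 0, i.e. y'' + 2 = 0, so
    y(x) = −(2/2) x^2 + C1 x + C2.
Fixed left endpoint y(0) = 0 ⇒ C2 = 0.
The right endpoint x = 8 is free, so the natural (transversality) condition is ∂L/∂y' |_{x=8} = 0, i.e. y'(8) = 0.
Compute y'(x) = −2 x + C1, so y'(8) = −16 + C1 = 0 ⇒ C1 = 16.
Therefore the extremal is
    y(x) = −x^2 + 16 x.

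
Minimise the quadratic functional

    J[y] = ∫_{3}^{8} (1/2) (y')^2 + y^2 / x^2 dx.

The Lagrangian is L = (1/2) (y')^2 + y^2 / x^2.
Compute ∂L/∂y = 2y/x^2, ∂L/∂y' = y'.
The Euler-Lagrange equation d/dx(∂L/∂y') − ∂L/∂y = 0 reduces to
    y'' − 2/x^2 · y = 0  (x > 0).
Its general solution is
    y(x) = A x^2 + B / x,
with A, B fixed by the endpoint conditions.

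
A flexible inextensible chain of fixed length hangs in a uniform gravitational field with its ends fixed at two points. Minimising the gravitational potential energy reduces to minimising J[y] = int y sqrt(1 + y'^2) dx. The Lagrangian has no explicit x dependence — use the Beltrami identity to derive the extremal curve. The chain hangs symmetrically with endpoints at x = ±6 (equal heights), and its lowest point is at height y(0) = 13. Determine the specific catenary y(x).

The Lagrangian L(y, y') = y sqrt(1 + y'^2) has no explicit x dependence, so the Beltrami identity applies:
    L − y' ∂L/∂y' = C.
Compute ∂L/∂y' = y · y' / sqrt(1 + y'^2). Then
    L − y' ∂L/∂y'
    = y sqrt(1 + y'^2) − y · y'^2 / sqrt(1 + y'^2)
    = y (1 + y'^2 − y'^2) / sqrt(1 + y'^2)
    = y / sqrt(1 + y'^2) = C.
Squaring gives y^2 = C^2 (1 + y'^2), i.e.
    y'^2 = y^2 / C^2 − 1.
Separating variables,
    dy / sqrt(y^2 − C^2) = dx / C,
and integrating gives arccosh(y / C) = (x − a)/C, so
    y(x) = C cosh((x − a)/C),
the catenary. The constants C and a are fixed by the two endpoint conditions (and, for the hanging-chain problem, the length constraint selects C).
Now fit the given data. The endpoints x = ±6 are symmetric at equal height, so the catenary is even about its minimum: a = 0 and y(x) = C cosh(x/C). The lowest point is y(0) = C cosh(0) = C, and we are told y(0) = 13, so C = 13. Therefore
    y(x) = 13 cosh(x/13),
and at the endpoints
    y(±6) = 13 cosh(6/13).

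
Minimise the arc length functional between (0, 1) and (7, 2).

Arc-length functional: J[y] = ∫ sqrt(1 + (y')^2) dx.
Lagrangian L = sqrt(1 + (y')^2) has no explicit y dependence, so ∂L/∂y = 0 and the Euler-Lagrange equation gives
    d/dx( y' / sqrt(1 + (y')^2) ) = 0  ⇒  y' / sqrt(1 + (y')^2) = const.
Hence y' is constant, so y(x) is affine.
Fitting the endpoints (0, 1) and (7, 2):
    slope m = (2 − 1) / (7 − 0) = 1/7,
    intercept c = 1 − m·0 = 1.
Extremal: y(x) = (1/7) x + 1.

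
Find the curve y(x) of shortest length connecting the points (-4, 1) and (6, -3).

Arc-length functional: J[y] = ∫ sqrt(1 + (y')^2) dx.
Lagrangian L = sqrt(1 + (y')^2) has no explicit y dependence, so ∂L/∂y = 0 and the Euler-Lagrange equation gives
    d/dx( y' / sqrt(1 + (y')^2) ) = 0  ⇒  y' / sqrt(1 + (y')^2) = const.
Hence y' is constant, so y(x) is affine.
Fitting the endpoints (-4, 1) and (6, -3):
    slope m = ((-3) − 1) / (6 − (-4)) = -2/5,
    intercept c = 1 − m·(-4) = -3/5.
Extremal: y(x) = (-2/5) x - 3/5.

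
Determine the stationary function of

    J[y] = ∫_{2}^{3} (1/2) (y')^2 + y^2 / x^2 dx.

The Lagrangian is L = (1/2) (y')^2 + y^2 / x^2.
Compute ∂L/∂y = 2y/x^2, ∂L/∂y' = y'.
The Euler-Lagrange equation d/dx(∂L/∂y') − ∂L/∂y = 0 reduces to
    y'' − 2/x^2 · y = 0  (x > 0).
Its general solution is
    y(x) = A x^2 + B / x,
with A, B fixed by the endpoint conditions.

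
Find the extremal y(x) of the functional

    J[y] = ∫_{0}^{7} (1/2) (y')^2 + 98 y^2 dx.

The Lagrangian is L = (1/2) (y')^2 + 98 y^2.
Compute ∂L/∂y = 196y, ∂L/∂y' = y'.
The Euler-Lagrange equation d/dx(∂L/∂y') − ∂L/∂y = 0 reduces to
    y'' − 196 y = 0.
Its general solution is
    y(x) = A e^(14x) + B e^(−14x),
with A, B fixed by the endpoint conditions.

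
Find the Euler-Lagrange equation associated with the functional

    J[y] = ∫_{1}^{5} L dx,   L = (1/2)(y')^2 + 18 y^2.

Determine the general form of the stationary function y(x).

The Lagrangian is L = (1/2)(y')^2 + 18 y^2.
∂L/∂y = 36y.
∂L/∂y' = y'.
The Euler-Lagrange equation d/dx(∂L/∂y') − ∂L/∂y = 0 becomes:
    y'' - 36 y = 0
General solution: y(x) = A e^(6x) + B e^(-6x), where A and B are arbitrary constants fixed by the endpoint conditions.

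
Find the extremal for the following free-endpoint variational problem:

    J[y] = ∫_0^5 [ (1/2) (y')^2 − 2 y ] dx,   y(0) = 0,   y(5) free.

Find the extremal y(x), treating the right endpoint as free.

The Lagrangian L = (1/2) (y')^2 − 2 y gives
    ∂L/∂y = −2,   ∂L/∂y' = y'.
Euler-Lagrange: d/dx(y') − (−2) = 0, i.e. y'' + 2 = 0, so
    y(x) = −(2/2) x^2 + C1 x + C2.
Fixed left endpoint y(0) = 0 ⇒ C2 = 0.
The right endpoint x = 5 is free, so the natural (transversality) condition is ∂L/∂y' |_{x=5} = 0, i.e. y'(5) = 0.
Compute y'(x) = −2 x + C1, so y'(5) = −10 + C1 = 0 ⇒ C1 = 10.
Therefore the extremal is
    y(x) = −x^2 + 10 x.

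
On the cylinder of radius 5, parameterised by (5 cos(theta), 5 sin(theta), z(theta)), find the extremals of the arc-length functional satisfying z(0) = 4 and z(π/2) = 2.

Parameterise the cylinder of radius R = 5 as
    r(θ) = (5 cos θ, 5 sin θ, z(θ)).
The arc-length element is
    ds = sqrt(25 + (dz/dθ)^2) dθ,
so the Lagrangian is L = sqrt(25 + z'^2).
L depends on z' only, not on z or θ, so ∂L/∂z = 0 and
    ∂L/∂z' = z' / sqrt(25 + z'^2).
The Euler-Lagrange equation gives
    d/dθ( z' / sqrt(25 + z'^2) ) = 0,
so z' is constant. Integrating once:
    z(θ) = a θ + b,
a helix on the cylinder (a straight line when the cylinder is unrolled). The constants a, b are determined by the endpoint conditions.
With endpoint conditions z(0) = 4 and z(π/2) = 2: from z(0) = b we get b = 4, and a·π/2 + 4 = 2 gives a = -4/π, so
    z(θ) = (-4/π) θ + 4.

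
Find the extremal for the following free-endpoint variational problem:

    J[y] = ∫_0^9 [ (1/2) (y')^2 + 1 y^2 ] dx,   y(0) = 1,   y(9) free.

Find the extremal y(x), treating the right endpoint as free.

The Lagrangian L = (1/2) (y')^2 + 1 y^2 gives
    ∂L/∂y = 2 y,   ∂L/∂y' = y'.
Euler-Lagrange: y'' − 2 y = 0.
With k = sqrt(2), the general solution is
    y(x) = A cosh(sqrt(2) x) + B sinh(sqrt(2) x).
Fixed left endpoint y(0) = 1 ⇒ A = 1.
The right endpoint x = 9 is free, so the natural (transversality) condition is ∂L/∂y' |_{x=9} = 0, i.e. y'(9) = 0.
Compute y'(x) = A k sinh(k x) + B k cosh(k x), so
    y'(9) = A k sinh(k·9) + B k cosh(k·9) = 0
    ⇒ B = −A tanh(k·9) = − tanh(sqrt(2)·9).
Therefore the extremal is
    y(x) = cosh(sqrt(2) x) − tanh(sqrt(2)·9) sinh(sqrt(2) x).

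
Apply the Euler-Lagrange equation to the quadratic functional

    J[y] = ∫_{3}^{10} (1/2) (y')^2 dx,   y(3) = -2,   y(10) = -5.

The Lagrangian is L = (1/2) (y')^2.
Compute ∂L/∂y = 0, ∂L/∂y' = y'.
The Euler-Lagrange equation d/dx(∂L/∂y') − ∂L/∂y = 0 reduces to
    y'' = 0.
Its general solution is
    y(x) = A x + B,
with A, B fixed by the endpoint conditions.
Applying the endpoint conditions y(3) = -2 and y(10) = -5: solve A·3 + B = -2 and A·10 + B = -5. Subtracting gives A(10 − 3) = -5 − -2, so A = -3/7, and B = -2 − A·3 = -5/7. Therefore
    y(x) = (-3/7) x - 5/7.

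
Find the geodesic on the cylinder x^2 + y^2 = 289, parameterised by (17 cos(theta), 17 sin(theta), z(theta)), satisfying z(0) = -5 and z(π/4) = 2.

Parameterise the cylinder of radius R = 17 as
    r(θ) = (17 cos θ, 17 sin θ, z(θ)).
The arc-length element is
    ds = sqrt(289 + (dz/dθ)^2) dθ,
so the Lagrangian is L = sqrt(289 + z'^2).
L depends on z' only, not on z or θ, so ∂L/∂z = 0 and
    ∂L/∂z' = z' / sqrt(289 + z'^2).
The Euler-Lagrange equation gives
    d/dθ( z' / sqrt(289 + z'^2) ) = 0,
so z' is constant. Integrating once:
    z(θ) = a θ + b,
a helix on the cylinder (a straight line when the cylinder is unrolled). The constants a, b are determined by the endpoint conditions.
With endpoint conditions z(0) = -5 and z(π/4) = 2: from z(0) = b we get b = -5, and a·π/4 + -5 = 2 gives a = 28/π, so
    z(θ) = (28/π) θ − 5.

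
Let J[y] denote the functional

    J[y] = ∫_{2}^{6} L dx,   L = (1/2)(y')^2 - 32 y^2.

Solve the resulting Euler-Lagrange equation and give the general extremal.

The Lagrangian is L = (1/2)(y')^2 - 32 y^2.
∂L/∂y = -64y.
∂L/∂y' = y'.
The Euler-Lagrange equation d/dx(∂L/∂y') − ∂L/∂y = 0 becomes:
    y'' + 64 y = 0
General solution: y(x) = A sin(8x) + B cos(8x), where A and B are arbitrary constants fixed by the endpoint conditions.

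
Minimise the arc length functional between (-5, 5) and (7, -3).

Arc-length functional: J[y] = ∫ sqrt(1 + (y')^2) dx.
Lagrangian L = sqrt(1 + (y')^2) has no explicit y dependence, so ∂L/∂y = 0 and the Euler-Lagrange equation gives
    d/dx( y' / sqrt(1 + (y')^2) ) = 0  ⇒  y' / sqrt(1 + (y')^2) = const.
Hence y' is constant, so y(x) is affine.
Fitting the endpoints (-5, 5) and (7, -3):
    slope m = ((-3) − 5) / (7 − (-5)) = -2/3,
    intercept c = 5 − m·(-5) = 5/3.
Extremal: y(x) = (-2/3) x + 5/3.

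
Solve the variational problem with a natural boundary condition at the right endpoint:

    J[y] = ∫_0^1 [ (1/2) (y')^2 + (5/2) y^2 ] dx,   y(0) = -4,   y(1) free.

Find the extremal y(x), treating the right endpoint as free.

The Lagrangian L = (1/2) (y')^2 + (5/2) y^2 gives
    ∂L/∂y = 5 y,   ∂L/∂y' = y'.
Euler-Lagrange: y'' − 5 y = 0.
With k = sqrt(5), the general solution is
    y(x) = A cosh(sqrt(5) x) + B sinh(sqrt(5) x).
Fixed left endpoint y(0) = -4 ⇒ A = -4.
The right endpoint x = 1 is free, so the natural (transversality) condition is ∂L/∂y' |_{x=1} = 0, i.e. y'(1) = 0.
Compute y'(x) = A k sinh(k x) + B k cosh(k x), so
    y'(1) = A k sinh(k·1) + B k cosh(k·1) = 0
    ⇒ B = −A tanh(k·1) = 4 tanh(sqrt(5)·1).
Therefore the extremal is
    y(x) = −4 cosh(sqrt(5) x) + 4 tanh(sqrt(5)·1) sinh(sqrt(5) x).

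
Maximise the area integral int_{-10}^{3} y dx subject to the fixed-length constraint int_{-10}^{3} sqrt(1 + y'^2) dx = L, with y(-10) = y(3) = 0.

Set up the augmented Lagrangian using a multiplier λ for the length constraint:
    F(y, y') = y − λ sqrt(1 + y'^2).
F has no explicit x dependence, so the Beltrami identity yields a first integral
    F − y' ∂F/∂y' = C.
Compute ∂F/∂y' = −λ y' / sqrt(1 + y'^2). Then
    y − λ sqrt(1 + y'^2) + λ y'^2 / sqrt(1 + y'^2) = C
    ⇒  y − λ / sqrt(1 + y'^2) = C.
Solving for y' and integrating gives
    (x − a)^2 + (y − b)^2 = λ^2,
a circular arc of radius λ. The constants a, b are determined by the endpoint conditions y(-10) = y(3) = 0, and λ is fixed implicitly by the length constraint
    ∫_{-10}^{3} sqrt(1 + y'^2) dx = L.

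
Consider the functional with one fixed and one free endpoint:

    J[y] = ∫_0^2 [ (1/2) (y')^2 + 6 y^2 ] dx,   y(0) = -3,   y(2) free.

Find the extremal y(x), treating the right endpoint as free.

The Lagrangian L = (1/2) (y')^2 + 6 y^2 gives
    ∂L/∂y = 12 y,   ∂L/∂y' = y'.
Euler-Lagrange: y'' − 12 y = 0.
With k = sqrt(12), the general solution is
    y(x) = A cosh(sqrt(12) x) + B sinh(sqrt(12) x).
Fixed left endpoint y(0) = -3 ⇒ A = -3.
The right endpoint x = 2 is free, so the natural (transversality) condition is ∂L/∂y' |_{x=2} = 0, i.e. y'(2) = 0.
Compute y'(x) = A k sinh(k x) + B k cosh(k x), so
    y'(2) = A k sinh(k·2) + B k cosh(k·2) = 0
    ⇒ B = −A tanh(k·2) = 3 tanh(sqrt(12)·2).
Therefore the extremal is
    y(x) = −3 cosh(sqrt(12) x) + 3 tanh(sqrt(12)·2) sinh(sqrt(12) x).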